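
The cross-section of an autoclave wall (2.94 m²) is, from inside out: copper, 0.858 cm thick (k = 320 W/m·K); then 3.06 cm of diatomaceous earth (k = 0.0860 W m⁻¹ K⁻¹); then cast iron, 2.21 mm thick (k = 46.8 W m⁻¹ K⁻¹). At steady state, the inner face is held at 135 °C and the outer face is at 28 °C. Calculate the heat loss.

Q = 884 W

Resistance network (inner→outer):
  R_copper = L/(kA) = 0.00858/(320·2.94) = 9.120×10^-6 K/W
  R_diatomaceous earth = L/(kA) = 0.0306/(0.0860·2.94) = 0.1210 K/W
  R_cast iron = L/(kA) = 0.00221/(46.8·2.94) = 1.606×10^-5 K/W
ΣR = 9.120×10^-6 + 0.1210 + 1.606×10^-5 = 0.1210 K/W
Q = ΔT/ΣR = (135 °C − 28 °C)/0.1210 = 884 W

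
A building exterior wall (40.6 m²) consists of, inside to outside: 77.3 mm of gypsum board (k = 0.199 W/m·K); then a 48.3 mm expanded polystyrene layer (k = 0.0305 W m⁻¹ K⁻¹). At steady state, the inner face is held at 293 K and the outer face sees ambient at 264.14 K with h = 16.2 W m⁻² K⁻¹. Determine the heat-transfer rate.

Q = 576 W

Resistance network (inner→outer):
  R_gypsum board = L/(kA) = 0.0773/(0.199·40.6) = 0.009568 K/W
  R_expanded polystyrene = L/(kA) = 0.0483/(0.0305·40.6) = 0.03901 K/W
  R_conv,out = 1/(hA) = 1/(16.2·40.6) = 0.001520 K/W
ΣR = 0.009568 + 0.03901 + 0.001520 = 0.05010 K/W
Q = ΔT/ΣR = (293 K − 264.14 K)/0.05010 = 576 W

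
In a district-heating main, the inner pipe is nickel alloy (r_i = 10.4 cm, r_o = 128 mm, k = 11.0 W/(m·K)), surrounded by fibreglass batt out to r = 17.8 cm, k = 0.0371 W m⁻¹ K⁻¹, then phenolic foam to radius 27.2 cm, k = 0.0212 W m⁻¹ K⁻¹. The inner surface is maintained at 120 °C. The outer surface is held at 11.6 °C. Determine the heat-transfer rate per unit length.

Treat each layer as a resistance in series:
  R'_nickel alloy = ln(0.128/0.104)/(2πk) = 0.2076/(2π·11.0) = 0.003004 m·K/W
  R'_fibreglass batt = ln(0.178/0.128)/(2πk) = 0.3298/(2π·0.0371) = 1.415 m·K/W
  R'_phenolic foam = ln(0.272/0.178)/(2πk) = 0.4240/(2π·0.0212) = 3.183 m·K/W
ΣR = 0.003004 + 1.415 + 3.183 = 4.601 m·K/W
Q' = ΔT/ΣR = (120 °C − 11.6 °C)/4.601 = 23.6 W/m

Q' = 23.6 W/m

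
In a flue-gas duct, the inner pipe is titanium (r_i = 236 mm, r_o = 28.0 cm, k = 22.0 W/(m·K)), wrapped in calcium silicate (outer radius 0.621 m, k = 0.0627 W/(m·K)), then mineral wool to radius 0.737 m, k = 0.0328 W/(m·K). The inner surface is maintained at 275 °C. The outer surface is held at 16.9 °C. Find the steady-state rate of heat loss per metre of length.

Q' = 90.4 W/m

Treat each layer as a resistance in series:
  R'_titanium = ln(0.280/0.236)/(2πk) = 0.1710/(2π·22.0) = 0.001237 m·K/W
  R'_calcium silicate = ln(0.621/0.280)/(2πk) = 0.7965/(2π·0.0627) = 2.022 m·K/W
  R'_mineral wool = ln(0.737/0.621)/(2πk) = 0.1713/(2π·0.0328) = 0.8310 m·K/W
ΣR = 0.001237 + 2.022 + 0.8310 = 2.854 m·K/W
Q' = ΔT/ΣR = (275 °C − 16.9 °C)/2.854 = 90.4 W/m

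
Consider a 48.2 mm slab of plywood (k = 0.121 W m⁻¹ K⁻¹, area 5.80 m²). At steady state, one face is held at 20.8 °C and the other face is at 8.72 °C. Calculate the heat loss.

Q = kA·ΔT/L = 0.121 × 5.80 × |20.8 °C − 8.72 °C| / 0.0482 = 176 W

Q = 176 W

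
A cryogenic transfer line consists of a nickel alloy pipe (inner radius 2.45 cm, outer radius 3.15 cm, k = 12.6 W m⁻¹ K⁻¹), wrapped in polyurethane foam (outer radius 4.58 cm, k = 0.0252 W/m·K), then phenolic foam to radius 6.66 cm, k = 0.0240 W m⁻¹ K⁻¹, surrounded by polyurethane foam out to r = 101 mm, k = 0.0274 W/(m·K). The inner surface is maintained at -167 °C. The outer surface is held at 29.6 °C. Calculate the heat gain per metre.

Q' = 27.0 W/m

Treat each layer as a resistance in series:
  R'_nickel alloy = ln(0.0315/0.0245)/(2πk) = 0.2513/(2π·12.6) = 0.003174 m·K/W
  R'_polyurethane foam = ln(0.0458/0.0315)/(2πk) = 0.3743/(2π·0.0252) = 2.364 m·K/W
  R'_phenolic foam = ln(0.0666/0.0458)/(2πk) = 0.3744/(2π·0.0240) = 2.483 m·K/W
  R'_polyurethane foam = ln(0.101/0.0666)/(2πk) = 0.4164/(2π·0.0274) = 2.419 m·K/W
ΣR = 0.003174 + 2.364 + 2.483 + 2.419 = 7.269 m·K/W
Q' = ΔT/ΣR = (-167 °C − 29.6 °C)/7.269 = -27.0 W/m
(Negative Q' ⇒ heat flows inward; heat gain = 27.0 W/m.)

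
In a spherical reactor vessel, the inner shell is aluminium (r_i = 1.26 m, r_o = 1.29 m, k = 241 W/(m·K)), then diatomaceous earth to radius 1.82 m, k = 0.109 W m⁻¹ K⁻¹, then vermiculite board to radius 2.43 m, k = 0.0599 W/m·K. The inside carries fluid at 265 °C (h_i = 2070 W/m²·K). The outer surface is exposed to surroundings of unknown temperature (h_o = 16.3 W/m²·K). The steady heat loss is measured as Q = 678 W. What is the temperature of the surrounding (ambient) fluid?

Series resistances:
  R_conv,in = 1/(4πr²h) = 1/(4π·1.26²·2070) = 2.421×10^-5 K/W
  R_aluminium = (1/1.26 − 1/1.29)/(4πk) = 0.01846/(4π·241) = 6.094×10^-6 K/W
  R_diatomaceous earth = (1/1.29 − 1/1.82)/(4πk) = 0.2257/(4π·0.109) = 0.1648 K/W
  R_vermiculite board = (1/1.82 − 1/2.43)/(4πk) = 0.1379/(4π·0.0599) = 0.1832 K/W
  R_conv,out = 1/(4πr²h) = 1/(4π·2.43²·16.3) = 8.268×10^-4 K/W
ΣR = 0.3489 K/W
ΔT = Q·ΣR = 678 × 0.3489 = 236.6 K
Heat flows outward, so T_out = T_in − ΔT = 265 − 236.6 = 28.4 °C

T_out = 28.4 °C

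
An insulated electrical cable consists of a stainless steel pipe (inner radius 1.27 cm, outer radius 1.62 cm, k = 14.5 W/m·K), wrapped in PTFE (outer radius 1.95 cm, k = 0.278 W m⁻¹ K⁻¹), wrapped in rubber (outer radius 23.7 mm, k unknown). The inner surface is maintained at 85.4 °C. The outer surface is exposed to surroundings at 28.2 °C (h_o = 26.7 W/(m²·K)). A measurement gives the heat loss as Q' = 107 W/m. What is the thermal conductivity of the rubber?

ΣR = ΔT/Q' = |85.4 − 28.2|/107 = 0.5346 m·K/W
Known resistances:
  R'_stainless steel = ln(0.0162/0.0127)/(2πk) = 0.2434/(2π·14.5) = 0.002672 m·K/W
  R'_PTFE = ln(0.0195/0.0162)/(2πk) = 0.1854/(2π·0.278) = 0.1061 m·K/W
  R'_conv,out = 1/(2πr h) = 1/(2π·0.0237·26.7) = 0.2515 m·K/W
R_rubber = ΣR − ΣR_known = 0.5346 − 0.3603 = 0.1743 m·K/W
ln(r₂/r₁)/(2πk) = 0.1743 ⇒ k = 0.1951/(2π·0.1743) = 0.178 W/m·K

k = 0.178 W/m·K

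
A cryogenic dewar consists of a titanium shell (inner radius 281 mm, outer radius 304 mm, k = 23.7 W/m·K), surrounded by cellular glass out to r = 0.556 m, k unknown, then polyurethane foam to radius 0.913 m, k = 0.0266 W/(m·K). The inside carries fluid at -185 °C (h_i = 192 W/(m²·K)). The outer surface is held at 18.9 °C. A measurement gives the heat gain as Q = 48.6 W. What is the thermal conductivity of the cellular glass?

ΣR = ΔT/Q = |-185 − 18.9|/48.6 = 4.195 K/W
Known resistances:
  R_conv,in = 1/(4πr²h) = 1/(4π·0.281²·192) = 0.005249 K/W
  R_titanium = (1/0.281 − 1/0.304)/(4πk) = 0.2692/(4π·23.7) = 9.040×10^-4 K/W
  R_polyurethane foam = (1/0.556 − 1/0.913)/(4πk) = 0.7033/(4π·0.0266) = 2.104 K/W
R_cellular glass = ΣR − ΣR_known = 4.195 − 2.110 = 2.085 K/W
(1/r₁−1/r₂)/(4πk) = 2.085 ⇒ k = 1.491/(4π·2.085) = 0.0569 W/m·K

k = 0.0569 W/m·K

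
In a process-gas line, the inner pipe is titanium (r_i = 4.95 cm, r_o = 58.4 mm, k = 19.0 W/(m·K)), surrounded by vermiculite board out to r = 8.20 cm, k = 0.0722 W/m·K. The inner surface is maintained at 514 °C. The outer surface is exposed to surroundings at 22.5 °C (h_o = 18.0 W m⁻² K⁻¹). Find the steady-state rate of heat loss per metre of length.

Q' = 573 W/m

Treat each layer as a resistance in series:
  R'_titanium = ln(0.0584/0.0495)/(2πk) = 0.1653/(2π·19.0) = 0.001385 m·K/W
  R'_vermiculite board = ln(0.0820/0.0584)/(2πk) = 0.3394/(2π·0.0722) = 0.7482 m·K/W
  R'_conv,out = 1/(2πr h) = 1/(2π·0.0820·18.0) = 0.1078 m·K/W
ΣR = 0.001385 + 0.7482 + 0.1078 = 0.8574 m·K/W
Q' = ΔT/ΣR = (514 °C − 22.5 °C)/0.8574 = 573 W/m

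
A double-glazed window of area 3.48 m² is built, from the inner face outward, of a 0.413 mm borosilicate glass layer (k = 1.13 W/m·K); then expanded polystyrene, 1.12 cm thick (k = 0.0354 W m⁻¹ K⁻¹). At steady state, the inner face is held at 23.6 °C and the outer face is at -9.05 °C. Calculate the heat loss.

Treat each layer as a resistance in series:
  R_borosilicate glass = L/(kA) = 4.13×10^-4/(1.13·3.48) = 1.050×10^-4 K/W
  R_expanded polystyrene = L/(kA) = 0.0112/(0.0354·3.48) = 0.09091 K/W
ΣR = 1.050×10^-4 + 0.09091 = 0.09101 K/W
Q = ΔT/ΣR = (23.6 °C − -9.05 °C)/0.09101 = 359 W

Q = 359 W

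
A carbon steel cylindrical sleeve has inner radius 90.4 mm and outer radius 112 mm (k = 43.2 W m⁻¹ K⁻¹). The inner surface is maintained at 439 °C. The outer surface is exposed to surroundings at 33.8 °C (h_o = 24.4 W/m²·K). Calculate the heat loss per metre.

Resistance network (inner→outer):
  R'_carbon steel = ln(0.112/0.0904)/(2πk) = 0.2143/(2π·43.2) = 7.893×10^-4 m·K/W
  R'_conv,out = 1/(2πr h) = 1/(2π·0.112·24.4) = 0.05824 m·K/W
ΣR = 7.893×10^-4 + 0.05824 = 0.05903 m·K/W
Q' = ΔT/ΣR = (439 °C − 33.8 °C)/0.05903 = 6860 W/m

Q' = 6860 W/m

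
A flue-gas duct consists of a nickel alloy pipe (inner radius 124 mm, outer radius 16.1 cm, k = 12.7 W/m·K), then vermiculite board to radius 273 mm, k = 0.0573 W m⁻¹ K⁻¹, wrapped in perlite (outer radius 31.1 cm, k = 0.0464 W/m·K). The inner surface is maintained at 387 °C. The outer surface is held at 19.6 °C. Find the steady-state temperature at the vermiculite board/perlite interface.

T = 105 °C

Treat each layer as a resistance in series:
  R'_nickel alloy = ln(0.161/0.124)/(2πk) = 0.2611/(2π·12.7) = 0.003272 m·K/W
  R'_vermiculite board = ln(0.273/0.161)/(2πk) = 0.5281/(2π·0.0573) = 1.467 m·K/W
  R'_perlite = ln(0.311/0.273)/(2πk) = 0.1303/(2π·0.0464) = 0.4470 m·K/W
ΣR = 0.003272 + 1.467 + 0.4470 = 1.917 m·K/W
Q' = ΔT/ΣR = (387 °C − 19.6 °C)/1.917 = 191.7 W/m
From the inner boundary to the vermiculite board/perlite interface, ΣR_partial = 1.470 m·K/W.
T_interface = T_in − Q'·ΣR_partial = 387 °C − (191.7)(1.470) = 105 °C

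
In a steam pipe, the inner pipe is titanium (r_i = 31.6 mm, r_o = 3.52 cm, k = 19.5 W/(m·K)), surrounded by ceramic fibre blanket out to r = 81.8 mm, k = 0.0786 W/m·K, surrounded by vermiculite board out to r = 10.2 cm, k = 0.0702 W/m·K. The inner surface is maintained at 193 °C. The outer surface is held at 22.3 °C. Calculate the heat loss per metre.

Resistance network (inner→outer):
  R'_titanium = ln(0.0352/0.0316)/(2πk) = 0.1079/(2π·19.5) = 8.806×10^-4 m·K/W
  R'_ceramic fibre blanket = ln(0.0818/0.0352)/(2πk) = 0.8432/(2π·0.0786) = 1.707 m·K/W
  R'_vermiculite board = ln(0.102/0.0818)/(2πk) = 0.2207/(2π·0.0702) = 0.5004 m·K/W
ΣR = 8.806×10^-4 + 1.707 + 0.5004 = 2.208 m·K/W
Q' = ΔT/ΣR = (193 °C − 22.3 °C)/2.208 = 77.3 W/m

Q' = 77.3 W/m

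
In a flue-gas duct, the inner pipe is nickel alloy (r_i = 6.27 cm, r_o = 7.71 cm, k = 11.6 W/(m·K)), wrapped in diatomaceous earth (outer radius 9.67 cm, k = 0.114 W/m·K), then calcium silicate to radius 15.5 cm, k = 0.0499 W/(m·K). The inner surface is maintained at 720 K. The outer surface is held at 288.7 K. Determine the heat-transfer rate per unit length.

Q' = 236 W/m

Treat each layer as a resistance in series:
  R'_nickel alloy = ln(0.0771/0.0627)/(2πk) = 0.2067/(2π·11.6) = 0.002837 m·K/W
  R'_diatomaceous earth = ln(0.0967/0.0771)/(2πk) = 0.2265/(2π·0.114) = 0.3162 m·K/W
  R'_calcium silicate = ln(0.155/0.0967)/(2πk) = 0.4718/(2π·0.0499) = 1.505 m·K/W
ΣR = 0.002837 + 0.3162 + 1.505 = 1.824 m·K/W
Q' = ΔT/ΣR = (720 K − 288.7 K)/1.824 = 236 W/m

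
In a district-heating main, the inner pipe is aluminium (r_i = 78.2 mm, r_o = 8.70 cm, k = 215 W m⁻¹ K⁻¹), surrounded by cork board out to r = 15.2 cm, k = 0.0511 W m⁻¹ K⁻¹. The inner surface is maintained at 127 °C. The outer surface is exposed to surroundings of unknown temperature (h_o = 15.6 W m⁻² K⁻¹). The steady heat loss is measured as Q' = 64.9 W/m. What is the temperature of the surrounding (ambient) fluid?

T_out = 9.9 °C

Sum the resistances:
  R'_aluminium = ln(0.0870/0.0782)/(2πk) = 0.1066/(2π·215) = 7.894×10^-5 m·K/W
  R'_cork board = ln(0.152/0.0870)/(2πk) = 0.5580/(2π·0.0511) = 1.738 m·K/W
  R'_conv,out = 1/(2πr h) = 1/(2π·0.152·15.6) = 0.06712 m·K/W
ΣR = 1.805 m·K/W
ΔT = Q'·ΣR = 64.9 × 1.805 = 117.1 K
Heat flows outward, so T_out = T_in − ΔT = 127 − 117.1 = 9.9 °C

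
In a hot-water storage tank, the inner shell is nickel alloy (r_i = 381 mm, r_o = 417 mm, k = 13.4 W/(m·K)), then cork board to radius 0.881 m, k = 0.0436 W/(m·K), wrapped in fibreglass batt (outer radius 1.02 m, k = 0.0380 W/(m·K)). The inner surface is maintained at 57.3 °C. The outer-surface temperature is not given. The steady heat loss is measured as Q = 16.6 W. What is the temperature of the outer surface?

T_out = 13.6 °C

Series resistances:
  R_nickel alloy = (1/0.381 − 1/0.417)/(4πk) = 0.2266/(4π·13.4) = 0.001346 K/W
  R_cork board = (1/0.417 − 1/0.881)/(4πk) = 1.263/(4π·0.0436) = 2.305 K/W
  R_fibreglass batt = (1/0.881 − 1/1.02)/(4πk) = 0.1547/(4π·0.0380) = 0.3239 K/W
ΣR = 2.630 K/W
ΔT = Q·ΣR = 16.6 × 2.630 = 43.66 K
Heat flows outward, so T_out = T_in − ΔT = 57.3 − 43.66 = 13.6 °C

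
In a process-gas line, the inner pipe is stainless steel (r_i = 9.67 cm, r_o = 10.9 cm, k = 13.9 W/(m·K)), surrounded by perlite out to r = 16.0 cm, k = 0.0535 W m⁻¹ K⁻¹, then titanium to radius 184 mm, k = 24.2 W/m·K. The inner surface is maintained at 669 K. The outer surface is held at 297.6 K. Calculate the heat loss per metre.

Treat each layer as a resistance in series:
  R'_stainless steel = ln(0.109/0.0967)/(2πk) = 0.1197/(2π·13.9) = 0.001371 m·K/W
  R'_perlite = ln(0.160/0.109)/(2πk) = 0.3838/(2π·0.0535) = 1.142 m·K/W
  R'_titanium = ln(0.184/0.160)/(2πk) = 0.1398/(2π·24.2) = 9.192×10^-4 m·K/W
ΣR = 0.001371 + 1.142 + 9.192×10^-4 = 1.144 m·K/W
Q' = ΔT/ΣR = (669 K − 297.6 K)/1.144 = 325 W/m

Q' = 325 W/m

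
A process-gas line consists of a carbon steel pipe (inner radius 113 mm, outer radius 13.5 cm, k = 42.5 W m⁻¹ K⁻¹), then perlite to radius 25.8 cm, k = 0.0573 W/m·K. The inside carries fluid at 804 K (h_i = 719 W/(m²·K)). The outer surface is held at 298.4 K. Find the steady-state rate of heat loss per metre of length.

Q' = 281 W/m

Series thermal resistances, inner to outer:
  R'_conv,in = 1/(2πr h) = 1/(2π·0.113·719) = 0.001959 m·K/W
  R'_carbon steel = ln(0.135/0.113)/(2πk) = 0.1779/(2π·42.5) = 6.662×10^-4 m·K/W
  R'_perlite = ln(0.258/0.135)/(2πk) = 0.6477/(2π·0.0573) = 1.799 m·K/W
ΣR = 0.001959 + 6.662×10^-4 + 1.799 = 1.802 m·K/W
Q' = ΔT/ΣR = (804 K − 298.4 K)/1.802 = 281 W/m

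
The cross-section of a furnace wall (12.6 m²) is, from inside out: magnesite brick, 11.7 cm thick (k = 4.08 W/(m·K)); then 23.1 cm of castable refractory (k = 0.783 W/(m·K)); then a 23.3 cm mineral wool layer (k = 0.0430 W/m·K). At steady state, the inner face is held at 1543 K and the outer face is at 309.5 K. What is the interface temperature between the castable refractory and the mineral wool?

Resistance network (inner→outer):
  R_magnesite brick = L/(kA) = 0.117/(4.08·12.6) = 0.002276 K/W
  R_castable refractory = L/(kA) = 0.231/(0.783·12.6) = 0.02341 K/W
  R_mineral wool = L/(kA) = 0.233/(0.0430·12.6) = 0.4300 K/W
ΣR = 0.002276 + 0.02341 + 0.4300 = 0.4557 K/W
Q = ΔT/ΣR = (1543 K − 309.5 K)/0.4557 = 2707 W
From the inner boundary to the castable refractory/mineral wool interface, ΣR_partial = 0.02569 K/W.
T_interface = T_in − Q·ΣR_partial = 1543 K − (2707)(0.02569) = 1473 K

T = 1473 K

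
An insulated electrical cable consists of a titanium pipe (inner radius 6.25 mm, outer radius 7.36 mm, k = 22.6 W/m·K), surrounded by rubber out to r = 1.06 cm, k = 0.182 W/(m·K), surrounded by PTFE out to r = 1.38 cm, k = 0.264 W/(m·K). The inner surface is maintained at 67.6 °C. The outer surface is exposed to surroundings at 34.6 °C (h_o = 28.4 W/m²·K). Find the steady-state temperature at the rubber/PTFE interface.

T = 55.7 °C

Resistance network (inner→outer):
  R'_titanium = ln(0.00736/0.00625)/(2πk) = 0.1635/(2π·22.6) = 0.001151 m·K/W
  R'_rubber = ln(0.0106/0.00736)/(2πk) = 0.3648/(2π·0.182) = 0.3190 m·K/W
  R'_PTFE = ln(0.0138/0.0106)/(2πk) = 0.2638/(2π·0.264) = 0.1590 m·K/W
  R'_conv,out = 1/(2πr h) = 1/(2π·0.0138·28.4) = 0.4061 m·K/W
ΣR = 0.001151 + 0.3190 + 0.1590 + 0.4061 = 0.8853 m·K/W
Q' = ΔT/ΣR = (67.6 °C − 34.6 °C)/0.8853 = 37.28 W/m
From the inner boundary to the rubber/PTFE interface, ΣR_partial = 0.3202 m·K/W.
T_interface = T_in − Q'·ΣR_partial = 67.6 °C − (37.28)(0.3202) = 55.7 °C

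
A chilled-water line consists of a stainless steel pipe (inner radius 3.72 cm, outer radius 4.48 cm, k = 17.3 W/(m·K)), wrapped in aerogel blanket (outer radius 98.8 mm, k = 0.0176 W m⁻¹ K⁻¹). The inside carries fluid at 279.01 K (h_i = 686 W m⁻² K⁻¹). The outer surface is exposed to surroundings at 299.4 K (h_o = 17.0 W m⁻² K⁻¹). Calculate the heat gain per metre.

Q' = 2.81 W/m

Series thermal resistances, inner to outer:
  R'_conv,in = 1/(2πr h) = 1/(2π·0.0372·686) = 0.006237 m·K/W
  R'_stainless steel = ln(0.0448/0.0372)/(2πk) = 0.1859/(2π·17.3) = 0.001710 m·K/W
  R'_aerogel blanket = ln(0.0988/0.0448)/(2πk) = 0.7909/(2π·0.0176) = 7.152 m·K/W
  R'_conv,out = 1/(2πr h) = 1/(2π·0.0988·17.0) = 0.09476 m·K/W
ΣR = 0.006237 + 0.001710 + 7.152 + 0.09476 = 7.255 m·K/W
Q' = ΔT/ΣR = (279.01 K − 299.4 K)/7.255 = -2.81 W/m
(Negative Q' ⇒ heat flows inward; heat gain = 2.81 W/m.)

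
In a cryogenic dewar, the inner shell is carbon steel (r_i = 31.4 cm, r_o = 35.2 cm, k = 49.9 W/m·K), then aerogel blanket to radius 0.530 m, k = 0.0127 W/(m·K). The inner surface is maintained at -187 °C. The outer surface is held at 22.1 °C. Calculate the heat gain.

Treat each layer as a resistance in series:
  R_carbon steel = (1/0.314 − 1/0.352)/(4πk) = 0.3438/(4π·49.9) = 5.483×10^-4 K/W
  R_aerogel blanket = (1/0.352 − 1/0.530)/(4πk) = 0.9541/(4π·0.0127) = 5.978 K/W
ΣR = 5.483×10^-4 + 5.978 = 5.979 K/W
Q = ΔT/ΣR = (-187 °C − 22.1 °C)/5.979 = -35.0 W
(Negative Q ⇒ heat flows inward; heat gain = 35.0 W.)

Q = 35.0 W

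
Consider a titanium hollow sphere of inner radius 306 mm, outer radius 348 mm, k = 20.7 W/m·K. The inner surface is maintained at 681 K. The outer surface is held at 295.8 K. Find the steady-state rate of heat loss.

Q = 2.54×10^5 W

Q = 4πk·ΔT/(1/r₁ − 1/r₂) = 4π × 20.7 × 385.2 / (1/0.306 − 1/0.348) = 2.54×10^5 W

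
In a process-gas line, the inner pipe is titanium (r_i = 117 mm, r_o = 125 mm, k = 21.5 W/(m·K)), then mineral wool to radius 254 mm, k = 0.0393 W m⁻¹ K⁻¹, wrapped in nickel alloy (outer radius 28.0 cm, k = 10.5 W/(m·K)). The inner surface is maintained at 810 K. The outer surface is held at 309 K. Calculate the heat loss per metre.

Treat each layer as a resistance in series:
  R'_titanium = ln(0.125/0.117)/(2πk) = 0.06614/(2π·21.5) = 4.896×10^-4 m·K/W
  R'_mineral wool = ln(0.254/0.125)/(2πk) = 0.7090/(2π·0.0393) = 2.871 m·K/W
  R'_nickel alloy = ln(0.280/0.254)/(2πk) = 0.09746/(2π·10.5) = 0.001477 m·K/W
ΣR = 4.896×10^-4 + 2.871 + 0.001477 = 2.873 m·K/W
Q' = ΔT/ΣR = (810 K − 309 K)/2.873 = 174 W/m

Q' = 174 W/m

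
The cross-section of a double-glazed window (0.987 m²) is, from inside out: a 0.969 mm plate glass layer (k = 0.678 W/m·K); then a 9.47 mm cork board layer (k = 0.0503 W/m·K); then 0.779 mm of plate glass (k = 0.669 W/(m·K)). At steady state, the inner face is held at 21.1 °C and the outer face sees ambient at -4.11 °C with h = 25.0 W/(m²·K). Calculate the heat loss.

Resistance network (inner→outer):
  R_plate glass = L/(kA) = 9.69×10^-4/(0.678·0.987) = 0.001448 K/W
  R_cork board = L/(kA) = 0.00947/(0.0503·0.987) = 0.1908 K/W
  R_plate glass = L/(kA) = 7.79×10^-4/(0.669·0.987) = 0.001180 K/W
  R_conv,out = 1/(hA) = 1/(25.0·0.987) = 0.04053 K/W
ΣR = 0.001448 + 0.1908 + 0.001180 + 0.04053 = 0.2340 K/W
Q = ΔT/ΣR = (21.1 °C − -4.11 °C)/0.2340 = 108 W

Q = 108 W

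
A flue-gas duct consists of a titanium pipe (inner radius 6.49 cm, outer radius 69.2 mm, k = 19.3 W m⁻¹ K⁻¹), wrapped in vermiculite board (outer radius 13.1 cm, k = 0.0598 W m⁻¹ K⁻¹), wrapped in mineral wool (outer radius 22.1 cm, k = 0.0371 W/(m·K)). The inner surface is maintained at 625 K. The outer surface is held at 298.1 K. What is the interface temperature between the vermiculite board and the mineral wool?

T = 484 K

Series thermal resistances, inner to outer:
  R'_titanium = ln(0.0692/0.0649)/(2πk) = 0.06415/(2π·19.3) = 5.290×10^-4 m·K/W
  R'_vermiculite board = ln(0.131/0.0692)/(2πk) = 0.6382/(2π·0.0598) = 1.699 m·K/W
  R'_mineral wool = ln(0.221/0.131)/(2πk) = 0.5230/(2π·0.0371) = 2.243 m·K/W
ΣR = 5.290×10^-4 + 1.699 + 2.243 = 3.943 m·K/W
Q' = ΔT/ΣR = (625 K − 298.1 K)/3.943 = 82.91 W/m
From the inner boundary to the vermiculite board/mineral wool interface, ΣR_partial = 1.700 m·K/W.
T_interface = T_in − Q'·ΣR_partial = 625 K − (82.91)(1.700) = 484 K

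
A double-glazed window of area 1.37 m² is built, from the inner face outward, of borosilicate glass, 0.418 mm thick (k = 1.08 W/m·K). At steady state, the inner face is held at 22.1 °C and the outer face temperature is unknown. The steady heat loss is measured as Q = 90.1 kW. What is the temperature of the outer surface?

T_out = -3.35 °C

Sum the resistances:
  R_borosilicate glass = L/(kA) = 4.18×10^-4/(1.08·1.37) = 2.825×10^-4 K/W
ΣR = 2.825×10^-4 K/W
ΔT = Q·ΣR = 90100 × 2.825×10^-4 = 25.45 K
Heat flows outward, so T_out = T_in − ΔT = 22.1 − 25.45 = -3.35 °C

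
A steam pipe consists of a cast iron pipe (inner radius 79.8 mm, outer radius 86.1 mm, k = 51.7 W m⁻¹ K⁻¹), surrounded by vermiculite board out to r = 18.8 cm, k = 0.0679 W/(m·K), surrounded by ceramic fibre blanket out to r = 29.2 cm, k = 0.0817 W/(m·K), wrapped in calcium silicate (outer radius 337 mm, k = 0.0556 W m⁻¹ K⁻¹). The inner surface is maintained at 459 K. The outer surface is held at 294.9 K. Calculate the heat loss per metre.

Q' = 53.0 W/m

Treat each layer as a resistance in series:
  R'_cast iron = ln(0.0861/0.0798)/(2πk) = 0.07599/(2π·51.7) = 2.339×10^-4 m·K/W
  R'_vermiculite board = ln(0.188/0.0861)/(2πk) = 0.7809/(2π·0.0679) = 1.830 m·K/W
  R'_ceramic fibre blanket = ln(0.292/0.188)/(2πk) = 0.4403/(2π·0.0817) = 0.8577 m·K/W
  R'_calcium silicate = ln(0.337/0.292)/(2πk) = 0.1433/(2π·0.0556) = 0.4103 m·K/W
ΣR = 2.339×10^-4 + 1.830 + 0.8577 + 0.4103 = 3.098 m·K/W
Q' = ΔT/ΣR = (459 K − 294.9 K)/3.098 = 53.0 W/m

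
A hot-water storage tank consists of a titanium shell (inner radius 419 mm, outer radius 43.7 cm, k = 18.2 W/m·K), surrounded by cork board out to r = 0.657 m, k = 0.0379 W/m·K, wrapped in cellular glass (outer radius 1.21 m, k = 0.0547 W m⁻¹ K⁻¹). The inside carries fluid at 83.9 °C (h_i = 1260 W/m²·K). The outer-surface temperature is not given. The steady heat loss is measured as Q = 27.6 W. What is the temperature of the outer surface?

Series resistances:
  R_conv,in = 1/(4πr²h) = 1/(4π·0.419²·1260) = 3.597×10^-4 K/W
  R_titanium = (1/0.419 − 1/0.437)/(4πk) = 0.09831/(4π·18.2) = 4.298×10^-4 K/W
  R_cork board = (1/0.437 − 1/0.657)/(4πk) = 0.7663/(4π·0.0379) = 1.609 K/W
  R_cellular glass = (1/0.657 − 1/1.21)/(4πk) = 0.6956/(4π·0.0547) = 1.012 K/W
ΣR = 2.622 K/W
ΔT = Q·ΣR = 27.6 × 2.622 = 72.37 K
Heat flows outward, so T_out = T_in − ΔT = 83.9 − 72.37 = 11.5 °C

T_out = 11.5 °C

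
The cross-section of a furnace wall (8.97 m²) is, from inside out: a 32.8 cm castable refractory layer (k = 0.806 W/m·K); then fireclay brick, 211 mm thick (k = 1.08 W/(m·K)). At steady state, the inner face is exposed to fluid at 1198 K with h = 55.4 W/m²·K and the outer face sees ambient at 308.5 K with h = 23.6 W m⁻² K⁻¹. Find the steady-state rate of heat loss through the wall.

Q = 12.0 kW

Resistance network (inner→outer):
  R_conv,in = 1/(hA) = 1/(55.4·8.97) = 0.002012 K/W
  R_castable refractory = L/(kA) = 0.328/(0.806·8.97) = 0.04537 K/W
  R_fireclay brick = L/(kA) = 0.211/(1.08·8.97) = 0.02178 K/W
  R_conv,out = 1/(hA) = 1/(23.6·8.97) = 0.004724 K/W
ΣR = 0.002012 + 0.04537 + 0.02178 + 0.004724 = 0.07389 K/W
Q = ΔT/ΣR = (1198 K − 308.5 K)/0.07389 = 12000 W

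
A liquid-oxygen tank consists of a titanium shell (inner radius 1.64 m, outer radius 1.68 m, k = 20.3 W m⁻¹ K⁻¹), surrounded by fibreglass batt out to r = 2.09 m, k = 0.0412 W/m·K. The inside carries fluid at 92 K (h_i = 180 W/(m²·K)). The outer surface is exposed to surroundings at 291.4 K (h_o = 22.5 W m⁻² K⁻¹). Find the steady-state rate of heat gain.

Q = 880 W

Treat each layer as a resistance in series:
  R_conv,in = 1/(4πr²h) = 1/(4π·1.64²·180) = 1.644×10^-4 K/W
  R_titanium = (1/1.64 − 1/1.68)/(4πk) = 0.01452/(4π·20.3) = 5.691×10^-5 K/W
  R_fibreglass batt = (1/1.68 − 1/2.09)/(4πk) = 0.1168/(4π·0.0412) = 0.2255 K/W
  R_conv,out = 1/(4πr²h) = 1/(4π·2.09²·22.5) = 8.097×10^-4 K/W
ΣR = 1.644×10^-4 + 5.691×10^-5 + 0.2255 + 8.097×10^-4 = 0.2265 K/W
Q = ΔT/ΣR = (92 K − 291.4 K)/0.2265 = -880 W
(Negative Q ⇒ heat flows inward; heat gain = 880 W.)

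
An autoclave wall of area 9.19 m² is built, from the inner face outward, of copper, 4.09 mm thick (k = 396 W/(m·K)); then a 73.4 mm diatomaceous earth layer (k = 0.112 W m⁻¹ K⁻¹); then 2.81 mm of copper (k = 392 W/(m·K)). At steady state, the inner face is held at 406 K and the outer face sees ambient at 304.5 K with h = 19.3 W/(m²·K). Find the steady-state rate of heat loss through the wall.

Resistance network (inner→outer):
  R_copper = L/(kA) = 0.00409/(396·9.19) = 1.124×10^-6 K/W
  R_diatomaceous earth = L/(kA) = 0.0734/(0.112·9.19) = 0.07131 K/W
  R_copper = L/(kA) = 0.00281/(392·9.19) = 7.800×10^-7 K/W
  R_conv,out = 1/(hA) = 1/(19.3·9.19) = 0.005638 K/W
ΣR = 1.124×10^-6 + 0.07131 + 7.800×10^-7 + 0.005638 = 0.07695 K/W
Q = ΔT/ΣR = (406 K − 304.5 K)/0.07695 = 1320 W

Q = 1320 W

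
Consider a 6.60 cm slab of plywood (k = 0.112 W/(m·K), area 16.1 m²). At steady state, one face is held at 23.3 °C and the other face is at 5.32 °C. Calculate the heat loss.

Q = kA·ΔT/L = 0.112 × 16.1 × |23.3 °C − 5.32 °C| / 0.0660 = 491 W

Q = 491 W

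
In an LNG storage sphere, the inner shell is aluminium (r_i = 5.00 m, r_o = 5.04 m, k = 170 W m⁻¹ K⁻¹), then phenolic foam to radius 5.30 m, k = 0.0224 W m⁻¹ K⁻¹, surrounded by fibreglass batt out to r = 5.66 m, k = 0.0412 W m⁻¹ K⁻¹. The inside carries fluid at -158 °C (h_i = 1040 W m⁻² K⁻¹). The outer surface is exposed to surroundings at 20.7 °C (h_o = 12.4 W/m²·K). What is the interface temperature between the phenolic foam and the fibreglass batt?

T = -51.4 °C

Series thermal resistances, inner to outer:
  R_conv,in = 1/(4πr²h) = 1/(4π·5.00²·1040) = 3.061×10^-6 K/W
  R_aluminium = (1/5.00 − 1/5.04)/(4πk) = 0.001587/(4π·170) = 7.430×10^-7 K/W
  R_phenolic foam = (1/5.04 − 1/5.30)/(4πk) = 0.009733/(4π·0.0224) = 0.03458 K/W
  R_fibreglass batt = (1/5.30 − 1/5.66)/(4πk) = 0.01200/(4π·0.0412) = 0.02318 K/W
  R_conv,out = 1/(4πr²h) = 1/(4π·5.66²·12.4) = 2.003×10^-4 K/W
ΣR = 3.061×10^-6 + 7.430×10^-7 + 0.03458 + 0.02318 + 2.003×10^-4 = 0.05796 K/W
Q = ΔT/ΣR = (-158 °C − 20.7 °C)/0.05796 = -3083 W
From the inner boundary to the phenolic foam/fibreglass batt interface, ΣR_partial = 0.03458 K/W.
T_interface = T_in − Q·ΣR_partial = -158 °C − (-3083)(0.03458) = -51.4 °C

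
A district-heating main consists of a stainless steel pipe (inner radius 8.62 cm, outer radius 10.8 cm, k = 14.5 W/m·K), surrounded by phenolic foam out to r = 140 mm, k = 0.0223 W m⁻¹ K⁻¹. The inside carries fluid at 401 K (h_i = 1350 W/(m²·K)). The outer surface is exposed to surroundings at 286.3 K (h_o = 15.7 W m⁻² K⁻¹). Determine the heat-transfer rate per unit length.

Q' = 59.5 W/m

Series thermal resistances, inner to outer:
  R'_conv,in = 1/(2πr h) = 1/(2π·0.0862·1350) = 0.001368 m·K/W
  R'_stainless steel = ln(0.108/0.0862)/(2πk) = 0.2255/(2π·14.5) = 0.002475 m·K/W
  R'_phenolic foam = ln(0.140/0.108)/(2πk) = 0.2595/(2π·0.0223) = 1.852 m·K/W
  R'_conv,out = 1/(2πr h) = 1/(2π·0.140·15.7) = 0.07241 m·K/W
ΣR = 0.001368 + 0.002475 + 1.852 + 0.07241 = 1.928 m·K/W
Q' = ΔT/ΣR = (401 K − 286.3 K)/1.928 = 59.5 W/m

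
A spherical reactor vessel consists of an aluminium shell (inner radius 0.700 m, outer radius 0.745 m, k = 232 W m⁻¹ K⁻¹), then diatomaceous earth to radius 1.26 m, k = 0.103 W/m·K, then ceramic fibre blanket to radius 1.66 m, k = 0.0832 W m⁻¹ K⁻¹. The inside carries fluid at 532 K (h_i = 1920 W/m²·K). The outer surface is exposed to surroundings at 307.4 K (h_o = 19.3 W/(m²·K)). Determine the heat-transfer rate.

Q = 369 W

Treat each layer as a resistance in series:
  R_conv,in = 1/(4πr²h) = 1/(4π·0.700²·1920) = 8.458×10^-5 K/W
  R_aluminium = (1/0.700 − 1/0.745)/(4πk) = 0.08629/(4π·232) = 2.960×10^-5 K/W
  R_diatomaceous earth = (1/0.745 − 1/1.26)/(4πk) = 0.5486/(4π·0.103) = 0.4239 K/W
  R_ceramic fibre blanket = (1/1.26 − 1/1.66)/(4πk) = 0.1912/(4π·0.0832) = 0.1829 K/W
  R_conv,out = 1/(4πr²h) = 1/(4π·1.66²·19.3) = 0.001496 K/W
ΣR = 8.458×10^-5 + 2.960×10^-5 + 0.4239 + 0.1829 + 0.001496 = 0.6084 K/W
Q = ΔT/ΣR = (532 K − 307.4 K)/0.6084 = 369 W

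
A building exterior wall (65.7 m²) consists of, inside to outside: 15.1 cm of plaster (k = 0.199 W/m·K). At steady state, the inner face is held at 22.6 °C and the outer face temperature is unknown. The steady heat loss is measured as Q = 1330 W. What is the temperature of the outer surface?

Series resistances:
  R_plaster = L/(kA) = 0.151/(0.199·65.7) = 0.01155 K/W
ΣR = 0.01155 K/W
ΔT = Q·ΣR = 1330 × 0.01155 = 15.36 K
Heat flows outward, so T_out = T_in − ΔT = 22.6 − 15.36 = 7.24 °C

T_out = 7.24 °C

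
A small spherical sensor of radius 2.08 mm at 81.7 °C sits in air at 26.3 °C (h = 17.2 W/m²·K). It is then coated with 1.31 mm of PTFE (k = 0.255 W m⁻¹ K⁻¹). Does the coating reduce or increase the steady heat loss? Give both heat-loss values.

Critical radius for a sphere: r_cr = 2k/h = 0.0297 m = 2.97 cm.
Outer radius after coating: r₂ = 0.00208 + 0.00131 = 0.00339 m.
Since r₁ < r_cr and r₂ ≤ r_cr, the coating moves toward the maximum at r_cr — heat loss rises.
Bare: R = 1/(4πr₁²h) = 1069 K/W; Q = 55.4/1069 = 0.0518 W.
Coated: R = R_cond + R_conv = 460.6 K/W; Q = 55.4/460.6 = 0.120 W.

increases: 0.0518 → 0.120 W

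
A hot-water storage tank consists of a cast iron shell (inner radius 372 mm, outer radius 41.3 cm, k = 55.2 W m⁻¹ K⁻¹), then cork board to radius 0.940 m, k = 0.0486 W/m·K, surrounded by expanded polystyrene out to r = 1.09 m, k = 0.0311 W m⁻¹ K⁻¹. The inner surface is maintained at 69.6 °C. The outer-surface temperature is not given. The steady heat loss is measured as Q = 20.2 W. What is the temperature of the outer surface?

T_out = 17.1 °C

Sum the resistances:
  R_cast iron = (1/0.372 − 1/0.413)/(4πk) = 0.2669/(4π·55.2) = 3.847×10^-4 K/W
  R_cork board = (1/0.413 − 1/0.940)/(4πk) = 1.357/(4π·0.0486) = 2.223 K/W
  R_expanded polystyrene = (1/0.940 − 1/1.09)/(4πk) = 0.1464/(4π·0.0311) = 0.3746 K/W
ΣR = 2.598 K/W
ΔT = Q·ΣR = 20.2 × 2.598 = 52.48 K
Heat flows outward, so T_out = T_in − ΔT = 69.6 − 52.48 = 17.1 °C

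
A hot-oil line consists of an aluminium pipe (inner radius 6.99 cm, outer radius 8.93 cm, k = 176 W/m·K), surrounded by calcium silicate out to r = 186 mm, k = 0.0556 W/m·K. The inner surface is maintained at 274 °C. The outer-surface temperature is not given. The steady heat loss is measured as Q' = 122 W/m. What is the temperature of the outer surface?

T_out = 17.7 °C

Sum the resistances:
  R'_aluminium = ln(0.0893/0.0699)/(2πk) = 0.2449/(2π·176) = 2.215×10^-4 m·K/W
  R'_calcium silicate = ln(0.186/0.0893)/(2πk) = 0.7337/(2π·0.0556) = 2.100 m·K/W
ΣR = 2.101 m·K/W
ΔT = Q'·ΣR = 122 × 2.101 = 256.3 K
Heat flows outward, so T_out = T_in − ΔT = 274 − 256.3 = 17.7 °C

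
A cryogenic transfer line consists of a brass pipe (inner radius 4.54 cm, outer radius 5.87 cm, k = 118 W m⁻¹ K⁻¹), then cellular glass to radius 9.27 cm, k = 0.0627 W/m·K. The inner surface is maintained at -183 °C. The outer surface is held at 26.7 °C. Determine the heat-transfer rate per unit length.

Resistance network (inner→outer):
  R'_brass = ln(0.0587/0.0454)/(2πk) = 0.2569/(2π·118) = 3.465×10^-4 m·K/W
  R'_cellular glass = ln(0.0927/0.0587)/(2πk) = 0.4569/(2π·0.0627) = 1.160 m·K/W
ΣR = 3.465×10^-4 + 1.160 = 1.160 m·K/W
Q' = ΔT/ΣR = (-183 °C − 26.7 °C)/1.160 = -181 W/m
(Negative Q' ⇒ heat flows inward; heat gain = 181 W/m.)

Q' = 181 W/m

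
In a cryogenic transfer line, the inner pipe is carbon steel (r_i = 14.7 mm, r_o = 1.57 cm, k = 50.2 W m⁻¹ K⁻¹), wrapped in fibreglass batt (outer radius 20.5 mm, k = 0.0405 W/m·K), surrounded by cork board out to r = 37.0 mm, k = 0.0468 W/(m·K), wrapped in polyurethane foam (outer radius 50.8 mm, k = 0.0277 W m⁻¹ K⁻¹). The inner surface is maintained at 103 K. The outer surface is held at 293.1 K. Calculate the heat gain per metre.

Treat each layer as a resistance in series:
  R'_carbon steel = ln(0.0157/0.0147)/(2πk) = 0.06581/(2π·50.2) = 2.087×10^-4 m·K/W
  R'_fibreglass batt = ln(0.0205/0.0157)/(2πk) = 0.2668/(2π·0.0405) = 1.048 m·K/W
  R'_cork board = ln(0.0370/0.0205)/(2πk) = 0.5905/(2π·0.0468) = 2.008 m·K/W
  R'_polyurethane foam = ln(0.0508/0.0370)/(2πk) = 0.3170/(2π·0.0277) = 1.821 m·K/W
ΣR = 2.087×10^-4 + 1.048 + 2.008 + 1.821 = 4.877 m·K/W
Q' = ΔT/ΣR = (103 K − 293.1 K)/4.877 = -39.0 W/m
(Negative Q' ⇒ heat flows inward; heat gain = 39.0 W/m.)

Q' = 39.0 W/m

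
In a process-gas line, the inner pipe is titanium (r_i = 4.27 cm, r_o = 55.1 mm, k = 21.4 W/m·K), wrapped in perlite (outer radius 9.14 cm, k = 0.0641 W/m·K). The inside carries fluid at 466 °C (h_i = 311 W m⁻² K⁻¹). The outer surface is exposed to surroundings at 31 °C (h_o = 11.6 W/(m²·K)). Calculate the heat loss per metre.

Q' = 306 W/m

Resistance network (inner→outer):
  R'_conv,in = 1/(2πr h) = 1/(2π·0.0427·311) = 0.01198 m·K/W
  R'_titanium = ln(0.0551/0.0427)/(2πk) = 0.2550/(2π·21.4) = 0.001896 m·K/W
  R'_perlite = ln(0.0914/0.0551)/(2πk) = 0.5061/(2π·0.0641) = 1.257 m·K/W
  R'_conv,out = 1/(2πr h) = 1/(2π·0.0914·11.6) = 0.1501 m·K/W
ΣR = 0.01198 + 0.001896 + 1.257 + 0.1501 = 1.421 m·K/W
Q' = ΔT/ΣR = (466 °C − 31 °C)/1.421 = 306 W/m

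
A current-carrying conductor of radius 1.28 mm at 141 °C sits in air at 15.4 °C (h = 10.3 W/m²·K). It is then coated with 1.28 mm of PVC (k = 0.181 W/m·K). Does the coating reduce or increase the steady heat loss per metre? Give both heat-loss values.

Critical radius for a cylinder: r_cr = k/h = 0.0176 m = 1.76 cm.
Outer radius after coating: r₂ = 0.00128 + 0.00128 = 0.00256 m.
Since r₁ < r_cr and r₂ ≤ r_cr, the coating moves toward the maximum at r_cr — heat loss rises.
Bare: R = 1/(2πr₁h) = 12.07 m·K/W; Q = 125.6/12.07 = 10.4 W/m.
Coated: R = R_cond + R_conv = 6.645 m·K/W; Q = 125.6/6.645 = 18.9 W/m.

increases: 10.4 → 18.9 W/m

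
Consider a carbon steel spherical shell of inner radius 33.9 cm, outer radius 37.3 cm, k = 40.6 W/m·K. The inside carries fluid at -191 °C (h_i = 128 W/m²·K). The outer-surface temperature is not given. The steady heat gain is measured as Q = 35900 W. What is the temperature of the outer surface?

Sum the resistances:
  R_conv,in = 1/(4πr²h) = 1/(4π·0.339²·128) = 0.005410 K/W
  R_carbon steel = (1/0.339 − 1/0.373)/(4πk) = 0.2689/(4π·40.6) = 5.270×10^-4 K/W
ΣR = 0.005937 K/W
ΔT = Q·ΣR = 35900 × 0.005937 = 213.1 K
Heat flows inward, so T_out = T_in + ΔT = -191 + 213.1 = 22.1 °C

T_out = 22.1 °C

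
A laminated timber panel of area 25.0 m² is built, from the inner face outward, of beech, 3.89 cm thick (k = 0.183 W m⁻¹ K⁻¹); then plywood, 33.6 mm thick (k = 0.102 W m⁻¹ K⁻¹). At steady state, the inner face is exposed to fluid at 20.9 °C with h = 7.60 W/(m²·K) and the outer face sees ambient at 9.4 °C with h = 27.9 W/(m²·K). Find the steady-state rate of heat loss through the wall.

Q = 405 W

Resistance network (inner→outer):
  R_conv,in = 1/(hA) = 1/(7.60·25.0) = 0.005263 K/W
  R_beech = L/(kA) = 0.0389/(0.183·25.0) = 0.008503 K/W
  R_plywood = L/(kA) = 0.0336/(0.102·25.0) = 0.01318 K/W
  R_conv,out = 1/(hA) = 1/(27.9·25.0) = 0.001434 K/W
ΣR = 0.005263 + 0.008503 + 0.01318 + 0.001434 = 0.02838 K/W
Q = ΔT/ΣR = (20.9 °C − 9.4 °C)/0.02838 = 405 W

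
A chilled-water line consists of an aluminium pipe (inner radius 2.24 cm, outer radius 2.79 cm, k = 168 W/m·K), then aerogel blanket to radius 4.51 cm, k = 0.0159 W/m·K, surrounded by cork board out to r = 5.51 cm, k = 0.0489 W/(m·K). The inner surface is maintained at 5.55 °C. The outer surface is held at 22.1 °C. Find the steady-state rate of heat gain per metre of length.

Treat each layer as a resistance in series:
  R'_aluminium = ln(0.0279/0.0224)/(2πk) = 0.2196/(2π·168) = 2.080×10^-4 m·K/W
  R'_aerogel blanket = ln(0.0451/0.0279)/(2πk) = 0.4803/(2π·0.0159) = 4.807 m·K/W
  R'_cork board = ln(0.0551/0.0451)/(2πk) = 0.2003/(2π·0.0489) = 0.6518 m·K/W
ΣR = 2.080×10^-4 + 4.807 + 0.6518 = 5.459 m·K/W
Q' = ΔT/ΣR = (5.55 °C − 22.1 °C)/5.459 = -3.03 W/m
(Negative Q' ⇒ heat flows inward; heat gain = 3.03 W/m.)

Q' = 3.03 W/m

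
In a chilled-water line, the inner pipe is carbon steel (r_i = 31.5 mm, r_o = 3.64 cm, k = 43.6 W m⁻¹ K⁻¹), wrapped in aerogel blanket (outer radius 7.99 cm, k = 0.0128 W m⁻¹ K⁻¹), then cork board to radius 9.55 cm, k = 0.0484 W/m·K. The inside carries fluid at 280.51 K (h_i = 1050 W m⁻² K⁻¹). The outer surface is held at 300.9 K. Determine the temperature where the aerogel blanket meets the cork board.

T = 299.7 K

Treat each layer as a resistance in series:
  R'_conv,in = 1/(2πr h) = 1/(2π·0.0315·1050) = 0.004812 m·K/W
  R'_carbon steel = ln(0.0364/0.0315)/(2πk) = 0.1446/(2π·43.6) = 5.278×10^-4 m·K/W
  R'_aerogel blanket = ln(0.0799/0.0364)/(2πk) = 0.7862/(2π·0.0128) = 9.776 m·K/W
  R'_cork board = ln(0.0955/0.0799)/(2πk) = 0.1784/(2π·0.0484) = 0.5865 m·K/W
ΣR = 0.004812 + 5.278×10^-4 + 9.776 + 0.5865 = 10.37 m·K/W
Q' = ΔT/ΣR = (280.51 K − 300.9 K)/10.37 = -1.966 W/m
From the inner boundary to the aerogel blanket/cork board interface, ΣR_partial = 9.781 m·K/W.
T_interface = T_in − Q'·ΣR_partial = 280.51 K − (-1.966)(9.781) = 299.7 K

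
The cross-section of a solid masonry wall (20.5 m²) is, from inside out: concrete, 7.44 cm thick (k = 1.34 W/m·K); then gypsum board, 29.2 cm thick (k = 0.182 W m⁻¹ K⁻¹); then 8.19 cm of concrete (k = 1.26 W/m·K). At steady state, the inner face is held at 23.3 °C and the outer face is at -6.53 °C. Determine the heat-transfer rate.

Q = 355 W

Series thermal resistances, inner to outer:
  R_concrete = L/(kA) = 0.0744/(1.34·20.5) = 0.002708 K/W
  R_gypsum board = L/(kA) = 0.292/(0.182·20.5) = 0.07826 K/W
  R_concrete = L/(kA) = 0.0819/(1.26·20.5) = 0.003171 K/W
ΣR = 0.002708 + 0.07826 + 0.003171 = 0.08414 K/W
Q = ΔT/ΣR = (23.3 °C − -6.53 °C)/0.08414 = 355 W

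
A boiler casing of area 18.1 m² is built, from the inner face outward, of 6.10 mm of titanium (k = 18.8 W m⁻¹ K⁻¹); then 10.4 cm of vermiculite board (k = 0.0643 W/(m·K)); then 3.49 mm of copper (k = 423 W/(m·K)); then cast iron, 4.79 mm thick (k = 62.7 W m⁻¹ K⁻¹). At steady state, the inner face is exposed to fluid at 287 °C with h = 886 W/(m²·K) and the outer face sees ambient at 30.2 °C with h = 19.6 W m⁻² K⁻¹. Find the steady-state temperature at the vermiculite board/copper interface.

T = 38.1 °C

Series thermal resistances, inner to outer:
  R_conv,in = 1/(hA) = 1/(886·18.1) = 6.236×10^-5 K/W
  R_titanium = L/(kA) = 0.00610/(18.8·18.1) = 1.793×10^-5 K/W
  R_vermiculite board = L/(kA) = 0.104/(0.0643·18.1) = 0.08936 K/W
  R_copper = L/(kA) = 0.00349/(423·18.1) = 4.558×10^-7 K/W
  R_cast iron = L/(kA) = 0.00479/(62.7·18.1) = 4.221×10^-6 K/W
  R_conv,out = 1/(hA) = 1/(19.6·18.1) = 0.002819 K/W
ΣR = 6.236×10^-5 + 1.793×10^-5 + 0.08936 + 4.558×10^-7 + 4.221×10^-6 + 0.002819 = 0.09226 K/W
Q = ΔT/ΣR = (287 °C − 30.2 °C)/0.09226 = 2783 W
From the inner boundary to the vermiculite board/copper interface, ΣR_partial = 0.08944 K/W.
T_interface = T_in − Q·ΣR_partial = 287 °C − (2783)(0.08944) = 38.1 °C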